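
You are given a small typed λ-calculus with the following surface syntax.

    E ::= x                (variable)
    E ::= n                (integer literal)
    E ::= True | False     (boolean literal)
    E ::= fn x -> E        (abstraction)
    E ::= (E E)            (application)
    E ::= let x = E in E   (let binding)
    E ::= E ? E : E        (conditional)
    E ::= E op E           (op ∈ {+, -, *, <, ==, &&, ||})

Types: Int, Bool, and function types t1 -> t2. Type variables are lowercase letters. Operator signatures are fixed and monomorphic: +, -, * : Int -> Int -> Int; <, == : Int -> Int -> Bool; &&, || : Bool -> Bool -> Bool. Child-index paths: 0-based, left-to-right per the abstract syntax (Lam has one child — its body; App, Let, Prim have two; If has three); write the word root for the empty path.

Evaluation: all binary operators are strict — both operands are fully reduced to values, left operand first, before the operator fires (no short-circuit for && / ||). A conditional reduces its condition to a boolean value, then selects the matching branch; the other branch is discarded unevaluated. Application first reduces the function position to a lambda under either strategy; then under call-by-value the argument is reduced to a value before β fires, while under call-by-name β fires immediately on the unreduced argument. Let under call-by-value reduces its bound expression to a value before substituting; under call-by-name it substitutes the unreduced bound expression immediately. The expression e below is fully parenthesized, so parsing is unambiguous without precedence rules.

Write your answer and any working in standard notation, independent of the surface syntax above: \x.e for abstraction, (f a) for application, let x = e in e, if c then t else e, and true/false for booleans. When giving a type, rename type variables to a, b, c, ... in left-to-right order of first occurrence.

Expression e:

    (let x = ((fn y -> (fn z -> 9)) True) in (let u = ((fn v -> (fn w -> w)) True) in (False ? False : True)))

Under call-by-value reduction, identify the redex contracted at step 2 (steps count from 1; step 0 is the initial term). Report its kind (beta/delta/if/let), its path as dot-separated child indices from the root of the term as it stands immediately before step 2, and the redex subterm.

Working:
step 0: (let x = ((\y.(\z.9)) true) in (let u = ((\v.(\w.w)) true) in (if false then false else true)))
step 1: [beta@0] (let x = (\z.9) in (let u = ((\v.(\w.w)) true) in (if false then false else true)))
step 2: [let@root] (let u = ((\v.(\w.w)) true) in (if false then false else true))

Answer: let at root : (let x = (\z.9) in (let u = ((\v.(\w.w)) true) in (if false then false else true)))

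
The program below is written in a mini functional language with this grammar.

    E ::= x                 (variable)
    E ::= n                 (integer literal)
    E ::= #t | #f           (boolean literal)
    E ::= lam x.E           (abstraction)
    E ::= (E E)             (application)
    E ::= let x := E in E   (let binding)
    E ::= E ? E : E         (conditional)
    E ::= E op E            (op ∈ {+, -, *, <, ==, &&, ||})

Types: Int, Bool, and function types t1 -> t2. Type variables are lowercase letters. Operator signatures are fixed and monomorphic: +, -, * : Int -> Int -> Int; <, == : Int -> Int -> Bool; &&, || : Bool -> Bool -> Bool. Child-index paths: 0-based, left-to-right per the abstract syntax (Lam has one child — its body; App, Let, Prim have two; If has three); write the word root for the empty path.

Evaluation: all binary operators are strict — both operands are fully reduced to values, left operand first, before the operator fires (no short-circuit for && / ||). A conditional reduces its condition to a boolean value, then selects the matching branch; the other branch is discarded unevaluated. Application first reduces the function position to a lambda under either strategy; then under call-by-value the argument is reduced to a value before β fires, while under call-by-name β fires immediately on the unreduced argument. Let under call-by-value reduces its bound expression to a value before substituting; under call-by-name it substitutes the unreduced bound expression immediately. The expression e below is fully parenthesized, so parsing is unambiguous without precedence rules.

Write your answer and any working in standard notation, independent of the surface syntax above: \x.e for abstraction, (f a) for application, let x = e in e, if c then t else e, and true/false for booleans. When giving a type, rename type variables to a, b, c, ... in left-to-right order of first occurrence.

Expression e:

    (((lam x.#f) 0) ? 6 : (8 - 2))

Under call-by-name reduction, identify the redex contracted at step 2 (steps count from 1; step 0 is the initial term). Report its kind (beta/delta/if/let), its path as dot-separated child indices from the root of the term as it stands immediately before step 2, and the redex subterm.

Derivation:
step 0: (if ((\x.false) 0) then 6 else (8 - 2))
step 1: [beta@0] (if false then 6 else (8 - 2))
step 2: [if@root] (8 - 2)

Answer: if at root : (if false then 6 else (8 - 2))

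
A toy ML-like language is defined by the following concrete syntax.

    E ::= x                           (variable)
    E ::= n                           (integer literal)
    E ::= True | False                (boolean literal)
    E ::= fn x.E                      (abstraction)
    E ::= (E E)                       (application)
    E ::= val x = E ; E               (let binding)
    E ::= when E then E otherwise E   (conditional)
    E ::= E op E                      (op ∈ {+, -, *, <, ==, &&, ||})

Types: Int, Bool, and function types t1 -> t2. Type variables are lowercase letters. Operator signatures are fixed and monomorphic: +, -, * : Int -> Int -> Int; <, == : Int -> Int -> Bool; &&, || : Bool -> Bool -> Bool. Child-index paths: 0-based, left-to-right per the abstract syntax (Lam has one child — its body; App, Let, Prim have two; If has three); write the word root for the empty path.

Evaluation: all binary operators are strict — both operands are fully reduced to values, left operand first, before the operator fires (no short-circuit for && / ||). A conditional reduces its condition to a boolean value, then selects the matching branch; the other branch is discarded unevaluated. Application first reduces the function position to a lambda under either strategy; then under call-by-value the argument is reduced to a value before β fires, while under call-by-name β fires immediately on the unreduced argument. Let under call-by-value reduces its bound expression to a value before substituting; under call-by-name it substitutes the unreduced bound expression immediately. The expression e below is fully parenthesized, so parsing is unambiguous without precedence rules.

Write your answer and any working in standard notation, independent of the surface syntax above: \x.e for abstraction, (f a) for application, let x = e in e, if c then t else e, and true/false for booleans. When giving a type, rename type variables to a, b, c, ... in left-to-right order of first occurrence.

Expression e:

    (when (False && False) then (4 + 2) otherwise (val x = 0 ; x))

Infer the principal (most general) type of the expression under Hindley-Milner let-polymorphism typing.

Answer: Int

Derivation:
  unify Bool ~ Bool
  unify Bool ~ Bool
  unify Bool ~ Bool
  unify Int ~ Int
  unify Int ~ Int
let x : Int
x : Int
  unify Int ~ Int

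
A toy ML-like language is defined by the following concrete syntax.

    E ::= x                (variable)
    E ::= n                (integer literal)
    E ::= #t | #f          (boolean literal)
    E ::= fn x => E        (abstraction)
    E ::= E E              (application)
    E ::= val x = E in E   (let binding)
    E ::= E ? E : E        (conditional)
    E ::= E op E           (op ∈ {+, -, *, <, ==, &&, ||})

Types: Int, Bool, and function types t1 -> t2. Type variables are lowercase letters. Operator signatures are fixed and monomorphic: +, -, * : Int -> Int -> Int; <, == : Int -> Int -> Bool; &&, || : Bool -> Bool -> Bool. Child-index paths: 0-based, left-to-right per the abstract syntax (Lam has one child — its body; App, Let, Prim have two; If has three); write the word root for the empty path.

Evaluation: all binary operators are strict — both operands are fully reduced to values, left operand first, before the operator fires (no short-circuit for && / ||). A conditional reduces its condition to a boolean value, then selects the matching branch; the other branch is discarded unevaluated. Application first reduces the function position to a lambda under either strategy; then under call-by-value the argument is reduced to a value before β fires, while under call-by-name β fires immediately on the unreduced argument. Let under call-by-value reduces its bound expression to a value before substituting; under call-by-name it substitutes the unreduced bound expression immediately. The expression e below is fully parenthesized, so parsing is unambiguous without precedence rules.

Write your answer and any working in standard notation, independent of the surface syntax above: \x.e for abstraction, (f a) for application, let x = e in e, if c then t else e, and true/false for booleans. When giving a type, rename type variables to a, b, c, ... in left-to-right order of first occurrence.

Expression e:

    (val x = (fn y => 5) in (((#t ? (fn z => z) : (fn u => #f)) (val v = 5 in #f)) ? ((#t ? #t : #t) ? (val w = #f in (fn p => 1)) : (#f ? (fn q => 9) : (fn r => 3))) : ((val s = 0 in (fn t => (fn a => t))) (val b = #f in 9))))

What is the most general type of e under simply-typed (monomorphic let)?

Trace:
\y._ : a -> Int
let x : a -> Int
  unify Bool ~ Bool
z : b
\z._ : b -> b
\u._ : c -> Bool
  unify b -> b ~ c -> Bool
  unify b ~ c
  unify c ~ Bool
let v : Int
  unify Bool -> Bool ~ Bool -> d
  unify Bool ~ Bool
  unify Bool ~ d
_ _ : Bool
  unify Bool ~ Bool
  unify Bool ~ Bool
  unify Bool ~ Bool
  unify Bool ~ Bool
let w : Bool
\p._ : e -> Int
  unify Bool ~ Bool
\q._ : f -> Int
\r._ : g -> Int
  unify f -> Int ~ g -> Int
  unify f ~ g
  unify Int ~ Int
  unify e -> Int ~ g -> Int
  unify e ~ g
  unify Int ~ Int
let s : Int
t : h
\a._ : i -> h
\t._ : h -> i -> h
let b : Bool
  unify h -> i -> h ~ Int -> j
  unify h ~ Int
  unify i -> Int ~ j
_ _ : i -> Int
  unify g -> Int ~ i -> Int
  unify g ~ i
  unify Int ~ Int

Answer: a -> Int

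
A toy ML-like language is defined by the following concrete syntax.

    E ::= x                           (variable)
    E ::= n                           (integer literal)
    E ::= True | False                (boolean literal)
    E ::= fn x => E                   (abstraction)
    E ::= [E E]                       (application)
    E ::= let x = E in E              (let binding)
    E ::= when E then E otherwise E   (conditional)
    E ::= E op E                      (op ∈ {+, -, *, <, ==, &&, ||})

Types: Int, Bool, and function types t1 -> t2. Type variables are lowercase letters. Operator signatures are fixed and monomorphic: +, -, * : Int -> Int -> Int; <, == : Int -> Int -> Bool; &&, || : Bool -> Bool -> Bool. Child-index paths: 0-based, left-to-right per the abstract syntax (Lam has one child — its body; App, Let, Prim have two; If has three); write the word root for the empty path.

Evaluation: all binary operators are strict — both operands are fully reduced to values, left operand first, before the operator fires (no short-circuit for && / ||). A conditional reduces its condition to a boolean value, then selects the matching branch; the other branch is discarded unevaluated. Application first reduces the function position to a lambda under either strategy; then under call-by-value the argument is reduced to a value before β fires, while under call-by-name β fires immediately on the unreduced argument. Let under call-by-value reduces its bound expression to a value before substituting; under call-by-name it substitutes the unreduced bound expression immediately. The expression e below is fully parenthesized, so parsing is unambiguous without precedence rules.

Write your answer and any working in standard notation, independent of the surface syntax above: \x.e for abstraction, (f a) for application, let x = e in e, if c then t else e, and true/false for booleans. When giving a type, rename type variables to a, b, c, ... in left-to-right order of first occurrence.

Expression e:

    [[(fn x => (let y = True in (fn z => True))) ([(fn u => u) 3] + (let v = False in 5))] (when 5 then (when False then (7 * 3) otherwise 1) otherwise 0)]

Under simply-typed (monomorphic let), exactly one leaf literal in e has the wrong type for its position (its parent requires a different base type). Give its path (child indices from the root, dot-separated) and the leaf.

Derivation:
let y : Bool
\z._ : b -> Bool
\x._ : a -> b -> Bool
u : c
\u._ : c -> c
  unify c -> c ~ Int -> d
  unify c ~ Int
  unify Int ~ d
_ _ : Int
  unify Int ~ Int
let v : Bool
  unify Int ~ Int
  unify a -> b -> Bool ~ Int -> e
  unify a ~ Int
  unify b -> Bool ~ e
_ _ : b -> Bool
  unify Int ~ Bool
  FAIL: mismatch Int ~ Bool

Answer: 1.0 : 5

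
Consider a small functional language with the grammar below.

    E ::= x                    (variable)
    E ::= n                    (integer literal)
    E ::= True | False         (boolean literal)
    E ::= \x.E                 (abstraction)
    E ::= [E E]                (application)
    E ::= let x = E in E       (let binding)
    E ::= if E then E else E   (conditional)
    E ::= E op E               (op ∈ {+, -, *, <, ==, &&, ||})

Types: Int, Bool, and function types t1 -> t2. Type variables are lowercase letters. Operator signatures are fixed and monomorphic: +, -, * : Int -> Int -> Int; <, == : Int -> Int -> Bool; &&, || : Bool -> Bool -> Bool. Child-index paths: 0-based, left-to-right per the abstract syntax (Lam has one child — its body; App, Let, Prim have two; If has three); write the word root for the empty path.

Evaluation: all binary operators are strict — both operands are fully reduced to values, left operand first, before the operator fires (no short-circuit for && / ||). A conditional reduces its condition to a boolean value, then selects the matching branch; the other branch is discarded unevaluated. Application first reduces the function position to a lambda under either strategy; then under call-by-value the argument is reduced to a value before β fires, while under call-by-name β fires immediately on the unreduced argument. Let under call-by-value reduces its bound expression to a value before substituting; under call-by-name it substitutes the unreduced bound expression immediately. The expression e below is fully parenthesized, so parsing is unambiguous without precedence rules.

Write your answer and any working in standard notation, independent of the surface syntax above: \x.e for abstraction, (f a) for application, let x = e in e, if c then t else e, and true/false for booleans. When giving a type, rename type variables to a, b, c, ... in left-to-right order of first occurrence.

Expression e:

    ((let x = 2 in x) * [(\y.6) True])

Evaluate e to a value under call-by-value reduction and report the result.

Answer: 12

Derivation:
step 0: ((let x = 2 in x) * ((\y.6) true))
step 1: [let@0] (2 * ((\y.6) true))
step 2: [beta@1] (2 * 6)
step 3: [delta@root] 12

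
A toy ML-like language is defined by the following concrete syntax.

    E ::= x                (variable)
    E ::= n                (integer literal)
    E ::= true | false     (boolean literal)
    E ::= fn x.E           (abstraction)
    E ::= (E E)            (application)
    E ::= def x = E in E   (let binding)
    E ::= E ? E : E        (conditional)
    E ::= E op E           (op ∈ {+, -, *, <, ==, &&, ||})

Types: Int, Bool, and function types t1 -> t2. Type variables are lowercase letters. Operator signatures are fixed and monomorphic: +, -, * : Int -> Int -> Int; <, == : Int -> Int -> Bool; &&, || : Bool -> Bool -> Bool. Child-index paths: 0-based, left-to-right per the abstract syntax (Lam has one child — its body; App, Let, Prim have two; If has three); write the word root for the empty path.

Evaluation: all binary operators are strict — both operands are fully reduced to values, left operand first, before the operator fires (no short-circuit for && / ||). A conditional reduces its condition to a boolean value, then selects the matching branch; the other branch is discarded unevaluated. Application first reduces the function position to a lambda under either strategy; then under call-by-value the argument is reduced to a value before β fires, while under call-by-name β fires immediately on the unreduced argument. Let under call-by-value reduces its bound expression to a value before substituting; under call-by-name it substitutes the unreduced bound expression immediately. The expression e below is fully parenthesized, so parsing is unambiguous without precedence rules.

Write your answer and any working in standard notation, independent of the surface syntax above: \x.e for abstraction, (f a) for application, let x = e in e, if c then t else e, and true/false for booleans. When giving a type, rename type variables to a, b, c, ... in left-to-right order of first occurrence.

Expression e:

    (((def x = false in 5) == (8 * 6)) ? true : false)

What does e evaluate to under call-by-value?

Answer: false

Working:
step 0: (if ((let x = false in 5) == (8 * 6)) then true else false)
step 1: [let@0.0] (if (5 == (8 * 6)) then true else false)
step 2: [delta@0.1] (if (5 == 48) then true else false)
step 3: [delta@0] (if false then true else false)
step 4: [if@root] false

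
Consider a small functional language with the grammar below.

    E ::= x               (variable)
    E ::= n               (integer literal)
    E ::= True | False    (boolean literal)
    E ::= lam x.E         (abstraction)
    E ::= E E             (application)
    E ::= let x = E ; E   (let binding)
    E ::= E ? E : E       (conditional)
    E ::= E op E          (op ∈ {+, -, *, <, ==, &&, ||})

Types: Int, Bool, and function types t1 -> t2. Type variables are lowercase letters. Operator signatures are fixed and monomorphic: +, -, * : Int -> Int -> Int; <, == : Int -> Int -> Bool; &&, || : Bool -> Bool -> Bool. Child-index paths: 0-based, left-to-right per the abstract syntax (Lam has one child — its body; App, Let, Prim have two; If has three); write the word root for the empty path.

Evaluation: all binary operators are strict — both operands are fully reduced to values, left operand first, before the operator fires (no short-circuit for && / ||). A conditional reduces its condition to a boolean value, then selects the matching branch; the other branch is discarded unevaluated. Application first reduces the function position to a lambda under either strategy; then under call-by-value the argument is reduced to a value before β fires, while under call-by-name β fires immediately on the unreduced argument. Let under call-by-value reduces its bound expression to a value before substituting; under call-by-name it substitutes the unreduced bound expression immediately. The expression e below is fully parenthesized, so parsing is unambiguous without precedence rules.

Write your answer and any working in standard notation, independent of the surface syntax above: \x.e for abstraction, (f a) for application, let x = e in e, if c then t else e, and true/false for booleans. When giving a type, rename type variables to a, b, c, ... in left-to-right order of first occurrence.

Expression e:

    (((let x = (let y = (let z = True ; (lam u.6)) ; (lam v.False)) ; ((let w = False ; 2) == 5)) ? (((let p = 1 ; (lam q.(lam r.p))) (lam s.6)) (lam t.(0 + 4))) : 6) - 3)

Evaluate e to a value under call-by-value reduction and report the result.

Answer: 3

Derivation:
step 0: ((if (let x = (let y = (let z = true in (\u.6)) in (\v.false)) in ((let w = false in 2) == 5)) then (((let p = 1 in (\q.(\r.p))) (\s.6)) (\t.(0 + 4))) else 6) - 3)
step 1: [let@0.0.0.0] ((if (let x = (let y = (\u.6) in (\v.false)) in ((let w = false in 2) == 5)) then (((let p = 1 in (\q.(\r.p))) (\s.6)) (\t.(0 + 4))) else 6) - 3)
step 2: [let@0.0.0] ((if (let x = (\v.false) in ((let w = false in 2) == 5)) then (((let p = 1 in (\q.(\r.p))) (\s.6)) (\t.(0 + 4))) else 6) - 3)
step 3: [let@0.0] ((if ((let w = false in 2) == 5) then (((let p = 1 in (\q.(\r.p))) (\s.6)) (\t.(0 + 4))) else 6) - 3)
step 4: [let@0.0.0] ((if (2 == 5) then (((let p = 1 in (\q.(\r.p))) (\s.6)) (\t.(0 + 4))) else 6) - 3)
step 5: [delta@0.0] ((if false then (((let p = 1 in (\q.(\r.p))) (\s.6)) (\t.(0 + 4))) else 6) - 3)
step 6: [if@0] (6 - 3)
step 7: [delta@root] 3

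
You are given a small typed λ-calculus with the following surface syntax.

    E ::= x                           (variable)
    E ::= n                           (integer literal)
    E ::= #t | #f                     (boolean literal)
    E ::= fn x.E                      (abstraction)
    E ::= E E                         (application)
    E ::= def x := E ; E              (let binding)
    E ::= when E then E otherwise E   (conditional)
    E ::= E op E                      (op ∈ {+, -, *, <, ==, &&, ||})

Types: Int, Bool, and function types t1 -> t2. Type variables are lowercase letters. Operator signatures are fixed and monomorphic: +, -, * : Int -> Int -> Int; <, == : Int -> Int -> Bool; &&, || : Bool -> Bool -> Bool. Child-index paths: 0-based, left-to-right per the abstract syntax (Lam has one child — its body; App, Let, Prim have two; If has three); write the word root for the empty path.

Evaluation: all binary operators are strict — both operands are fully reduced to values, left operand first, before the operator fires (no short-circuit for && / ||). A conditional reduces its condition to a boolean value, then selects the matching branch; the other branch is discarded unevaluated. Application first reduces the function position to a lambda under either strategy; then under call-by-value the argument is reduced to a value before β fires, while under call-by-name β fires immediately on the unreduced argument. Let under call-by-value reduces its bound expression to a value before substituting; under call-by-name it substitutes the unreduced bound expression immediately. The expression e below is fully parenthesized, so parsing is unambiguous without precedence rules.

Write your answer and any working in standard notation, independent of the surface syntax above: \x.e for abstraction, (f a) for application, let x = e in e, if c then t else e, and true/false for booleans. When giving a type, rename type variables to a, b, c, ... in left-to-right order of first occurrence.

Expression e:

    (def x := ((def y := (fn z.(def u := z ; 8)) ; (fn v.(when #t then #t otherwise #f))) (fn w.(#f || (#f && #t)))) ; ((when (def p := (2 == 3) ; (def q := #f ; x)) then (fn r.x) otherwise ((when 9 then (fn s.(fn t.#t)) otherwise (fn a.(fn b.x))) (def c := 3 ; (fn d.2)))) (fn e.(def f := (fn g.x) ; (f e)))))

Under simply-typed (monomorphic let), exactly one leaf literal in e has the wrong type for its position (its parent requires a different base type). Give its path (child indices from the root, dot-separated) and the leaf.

Trace:
z : a
let u : a
\z._ : a -> Int
let y : a -> Int
  unify Bool ~ Bool
  unify Bool ~ Bool
\v._ : b -> Bool
  unify Bool ~ Bool
  unify Bool ~ Bool
  unify Bool ~ Bool
  unify Bool ~ Bool
\w._ : c -> Bool
  unify b -> Bool ~ (c -> Bool) -> d
  unify b ~ c -> Bool
  unify Bool ~ d
_ _ : Bool
let x : Bool
  unify Int ~ Int
  unify Int ~ Int
let p : Bool
let q : Bool
x : Bool
  unify Bool ~ Bool
x : Bool
\r._ : e -> Bool
  unify Int ~ Bool
  FAIL: mismatch Int ~ Bool

Answer: 1.0.2.0.0 : 9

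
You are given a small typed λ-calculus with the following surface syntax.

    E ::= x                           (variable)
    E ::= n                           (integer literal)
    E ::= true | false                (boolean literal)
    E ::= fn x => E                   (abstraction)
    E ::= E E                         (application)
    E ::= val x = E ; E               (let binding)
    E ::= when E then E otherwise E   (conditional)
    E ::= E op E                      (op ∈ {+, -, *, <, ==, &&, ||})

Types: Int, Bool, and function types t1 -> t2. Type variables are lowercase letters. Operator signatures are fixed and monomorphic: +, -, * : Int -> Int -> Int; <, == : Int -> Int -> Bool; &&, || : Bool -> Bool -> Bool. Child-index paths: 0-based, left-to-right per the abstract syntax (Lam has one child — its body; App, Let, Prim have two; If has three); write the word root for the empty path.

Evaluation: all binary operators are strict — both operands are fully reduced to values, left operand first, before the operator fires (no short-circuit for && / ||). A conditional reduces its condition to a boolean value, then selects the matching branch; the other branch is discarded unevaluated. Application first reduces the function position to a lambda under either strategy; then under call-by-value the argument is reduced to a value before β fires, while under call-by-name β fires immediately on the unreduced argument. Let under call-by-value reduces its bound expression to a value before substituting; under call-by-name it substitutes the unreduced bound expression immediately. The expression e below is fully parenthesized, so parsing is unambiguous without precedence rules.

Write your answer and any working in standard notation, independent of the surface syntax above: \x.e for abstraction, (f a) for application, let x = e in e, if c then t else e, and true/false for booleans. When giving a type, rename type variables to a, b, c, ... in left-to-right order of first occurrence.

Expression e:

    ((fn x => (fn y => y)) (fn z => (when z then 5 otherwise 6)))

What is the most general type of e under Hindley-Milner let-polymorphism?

Answer: a -> a

Trace:
y : b
\y._ : b -> b
\x._ : a -> b -> b
z : c
  unify c ~ Bool
  unify Int ~ Int
\z._ : Bool -> Int
  unify a -> b -> b ~ (Bool -> Int) -> d
  unify a ~ Bool -> Int
  unify b -> b ~ d
_ _ : b -> b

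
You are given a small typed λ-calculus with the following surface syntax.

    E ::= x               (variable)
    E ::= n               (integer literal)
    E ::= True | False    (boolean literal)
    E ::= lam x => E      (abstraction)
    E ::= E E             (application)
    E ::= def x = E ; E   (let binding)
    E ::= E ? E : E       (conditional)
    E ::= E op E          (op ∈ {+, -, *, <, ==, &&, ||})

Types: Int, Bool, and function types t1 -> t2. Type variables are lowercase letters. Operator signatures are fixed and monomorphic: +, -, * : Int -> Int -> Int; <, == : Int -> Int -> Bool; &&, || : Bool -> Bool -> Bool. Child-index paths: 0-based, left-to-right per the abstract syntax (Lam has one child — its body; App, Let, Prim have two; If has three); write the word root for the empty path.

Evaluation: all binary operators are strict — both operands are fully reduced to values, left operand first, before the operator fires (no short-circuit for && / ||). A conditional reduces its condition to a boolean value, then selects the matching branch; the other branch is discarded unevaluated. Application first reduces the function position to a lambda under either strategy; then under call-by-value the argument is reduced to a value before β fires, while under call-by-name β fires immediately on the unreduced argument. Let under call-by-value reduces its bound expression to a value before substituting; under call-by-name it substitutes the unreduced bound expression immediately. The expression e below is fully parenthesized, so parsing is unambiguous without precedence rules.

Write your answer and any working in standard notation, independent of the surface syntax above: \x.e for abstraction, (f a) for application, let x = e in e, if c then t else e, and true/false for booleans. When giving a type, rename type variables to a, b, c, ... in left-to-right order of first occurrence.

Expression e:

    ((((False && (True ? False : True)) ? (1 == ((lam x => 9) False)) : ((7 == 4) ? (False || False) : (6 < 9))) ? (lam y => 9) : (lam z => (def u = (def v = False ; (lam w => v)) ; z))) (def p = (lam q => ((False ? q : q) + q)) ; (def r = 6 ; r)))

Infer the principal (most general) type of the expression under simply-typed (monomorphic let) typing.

Derivation:
  unify Bool ~ Bool
  unify Bool ~ Bool
  unify Bool ~ Bool
  unify Bool ~ Bool
  unify Bool ~ Bool
  unify Int ~ Int
\x._ : a -> Int
  unify a -> Int ~ Bool -> b
  unify a ~ Bool
  unify Int ~ b
_ _ : Int
  unify Int ~ Int
  unify Int ~ Int
  unify Int ~ Int
  unify Bool ~ Bool
  unify Bool ~ Bool
  unify Bool ~ Bool
  unify Int ~ Int
  unify Int ~ Int
  unify Bool ~ Bool
  unify Bool ~ Bool
  unify Bool ~ Bool
\y._ : c -> Int
let v : Bool
v : Bool
\w._ : e -> Bool
let u : e -> Bool
z : d
\z._ : d -> d
  unify c -> Int ~ d -> d
  unify c ~ d
  unify Int ~ d
  unify Bool ~ Bool
q : f
q : f
  unify f ~ f
  unify f ~ Int
q : Int
  unify Int ~ Int
\q._ : Int -> Int
let p : Int -> Int
let r : Int
r : Int
  unify Int -> Int ~ Int -> g
  unify Int ~ Int
  unify Int ~ g
_ _ : Int

Answer: Int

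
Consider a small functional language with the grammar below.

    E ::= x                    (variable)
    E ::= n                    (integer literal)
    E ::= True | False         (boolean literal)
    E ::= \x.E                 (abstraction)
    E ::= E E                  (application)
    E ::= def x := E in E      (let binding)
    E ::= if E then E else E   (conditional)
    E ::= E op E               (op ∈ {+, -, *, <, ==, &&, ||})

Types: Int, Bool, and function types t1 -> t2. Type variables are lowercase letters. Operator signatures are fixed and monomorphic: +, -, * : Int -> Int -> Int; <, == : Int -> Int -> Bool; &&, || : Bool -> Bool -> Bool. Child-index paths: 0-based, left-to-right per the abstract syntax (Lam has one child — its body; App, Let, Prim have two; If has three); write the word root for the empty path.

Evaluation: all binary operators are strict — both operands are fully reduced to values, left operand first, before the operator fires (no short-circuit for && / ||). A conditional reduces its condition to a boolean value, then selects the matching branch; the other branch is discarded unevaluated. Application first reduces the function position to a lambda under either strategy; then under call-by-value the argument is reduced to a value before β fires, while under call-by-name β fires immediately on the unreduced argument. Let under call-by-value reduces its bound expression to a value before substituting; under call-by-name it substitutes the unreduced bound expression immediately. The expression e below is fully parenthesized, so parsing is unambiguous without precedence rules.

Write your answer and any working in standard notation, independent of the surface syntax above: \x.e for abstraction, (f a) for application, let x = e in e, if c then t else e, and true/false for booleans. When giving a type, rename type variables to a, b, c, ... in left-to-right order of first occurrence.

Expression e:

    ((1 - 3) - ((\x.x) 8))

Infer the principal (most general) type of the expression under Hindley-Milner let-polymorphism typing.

Answer: Int

Trace:
  unify Int ~ Int
  unify Int ~ Int
  unify Int ~ Int
x : a
\x._ : a -> a
  unify a -> a ~ Int -> b
  unify a ~ Int
  unify Int ~ b
_ _ : Int
  unify Int ~ Int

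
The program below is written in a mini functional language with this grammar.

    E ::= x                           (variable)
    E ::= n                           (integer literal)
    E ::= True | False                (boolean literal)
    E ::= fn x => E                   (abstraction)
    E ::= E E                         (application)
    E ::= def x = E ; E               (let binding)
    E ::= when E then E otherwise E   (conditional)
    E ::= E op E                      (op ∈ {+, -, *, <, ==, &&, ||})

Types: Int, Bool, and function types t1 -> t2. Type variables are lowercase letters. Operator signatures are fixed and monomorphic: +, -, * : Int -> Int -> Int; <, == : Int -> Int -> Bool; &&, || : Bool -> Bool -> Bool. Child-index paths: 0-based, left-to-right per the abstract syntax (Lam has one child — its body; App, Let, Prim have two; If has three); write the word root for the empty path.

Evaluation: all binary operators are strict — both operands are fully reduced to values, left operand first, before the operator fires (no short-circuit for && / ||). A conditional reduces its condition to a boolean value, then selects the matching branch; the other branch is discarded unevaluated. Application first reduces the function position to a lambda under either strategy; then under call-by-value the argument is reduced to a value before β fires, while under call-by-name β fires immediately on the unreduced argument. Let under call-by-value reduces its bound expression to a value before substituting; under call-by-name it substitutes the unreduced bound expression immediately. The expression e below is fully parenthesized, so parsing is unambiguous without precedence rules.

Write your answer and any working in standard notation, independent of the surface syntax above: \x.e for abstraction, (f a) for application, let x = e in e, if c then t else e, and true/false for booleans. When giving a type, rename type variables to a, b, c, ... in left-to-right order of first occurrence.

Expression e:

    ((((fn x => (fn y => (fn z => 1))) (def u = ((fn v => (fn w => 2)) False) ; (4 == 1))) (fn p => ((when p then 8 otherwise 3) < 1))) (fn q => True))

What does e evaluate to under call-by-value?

Answer: 1

Derivation:
step 0: ((((\x.(\y.(\z.1))) (let u = ((\v.(\w.2)) false) in (4 == 1))) (\p.((if p then 8 else 3) < 1))) (\q.true))
step 1: [beta@0.0.1.0] ((((\x.(\y.(\z.1))) (let u = (\w.2) in (4 == 1))) (\p.((if p then 8 else 3) < 1))) (\q.true))
step 2: [let@0.0.1] ((((\x.(\y.(\z.1))) (4 == 1)) (\p.((if p then 8 else 3) < 1))) (\q.true))
step 3: [delta@0.0.1] ((((\x.(\y.(\z.1))) false) (\p.((if p then 8 else 3) < 1))) (\q.true))
step 4: [beta@0.0] (((\y.(\z.1)) (\p.((if p then 8 else 3) < 1))) (\q.true))
step 5: [beta@0] ((\z.1) (\q.true))
step 6: [beta@root] 1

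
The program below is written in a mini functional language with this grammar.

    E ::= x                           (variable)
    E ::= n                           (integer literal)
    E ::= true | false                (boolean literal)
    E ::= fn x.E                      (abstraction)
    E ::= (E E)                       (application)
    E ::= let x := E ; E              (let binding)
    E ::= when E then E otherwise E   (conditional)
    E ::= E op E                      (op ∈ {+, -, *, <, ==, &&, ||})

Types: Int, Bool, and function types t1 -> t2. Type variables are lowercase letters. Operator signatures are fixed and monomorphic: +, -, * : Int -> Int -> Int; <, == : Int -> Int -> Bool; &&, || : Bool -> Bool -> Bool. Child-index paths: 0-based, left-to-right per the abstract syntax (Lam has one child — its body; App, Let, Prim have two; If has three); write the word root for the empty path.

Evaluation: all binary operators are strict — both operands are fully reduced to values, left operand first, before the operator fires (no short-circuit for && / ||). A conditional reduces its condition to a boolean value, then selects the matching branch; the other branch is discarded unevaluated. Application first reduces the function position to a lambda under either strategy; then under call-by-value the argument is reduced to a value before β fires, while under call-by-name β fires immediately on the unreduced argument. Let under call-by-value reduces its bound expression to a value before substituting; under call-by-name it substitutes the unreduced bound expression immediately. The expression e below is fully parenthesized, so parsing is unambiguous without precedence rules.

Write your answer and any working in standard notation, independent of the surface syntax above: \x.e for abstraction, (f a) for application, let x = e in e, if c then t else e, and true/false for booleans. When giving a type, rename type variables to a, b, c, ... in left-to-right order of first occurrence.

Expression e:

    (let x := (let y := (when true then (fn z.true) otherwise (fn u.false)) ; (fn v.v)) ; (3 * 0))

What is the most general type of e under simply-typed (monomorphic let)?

Derivation:
  unify Bool ~ Bool
\z._ : a -> Bool
\u._ : b -> Bool
  unify a -> Bool ~ b -> Bool
  unify a ~ b
  unify Bool ~ Bool
let y : b -> Bool
v : c
\v._ : c -> c
let x : c -> c
  unify Int ~ Int
  unify Int ~ Int

Answer: Int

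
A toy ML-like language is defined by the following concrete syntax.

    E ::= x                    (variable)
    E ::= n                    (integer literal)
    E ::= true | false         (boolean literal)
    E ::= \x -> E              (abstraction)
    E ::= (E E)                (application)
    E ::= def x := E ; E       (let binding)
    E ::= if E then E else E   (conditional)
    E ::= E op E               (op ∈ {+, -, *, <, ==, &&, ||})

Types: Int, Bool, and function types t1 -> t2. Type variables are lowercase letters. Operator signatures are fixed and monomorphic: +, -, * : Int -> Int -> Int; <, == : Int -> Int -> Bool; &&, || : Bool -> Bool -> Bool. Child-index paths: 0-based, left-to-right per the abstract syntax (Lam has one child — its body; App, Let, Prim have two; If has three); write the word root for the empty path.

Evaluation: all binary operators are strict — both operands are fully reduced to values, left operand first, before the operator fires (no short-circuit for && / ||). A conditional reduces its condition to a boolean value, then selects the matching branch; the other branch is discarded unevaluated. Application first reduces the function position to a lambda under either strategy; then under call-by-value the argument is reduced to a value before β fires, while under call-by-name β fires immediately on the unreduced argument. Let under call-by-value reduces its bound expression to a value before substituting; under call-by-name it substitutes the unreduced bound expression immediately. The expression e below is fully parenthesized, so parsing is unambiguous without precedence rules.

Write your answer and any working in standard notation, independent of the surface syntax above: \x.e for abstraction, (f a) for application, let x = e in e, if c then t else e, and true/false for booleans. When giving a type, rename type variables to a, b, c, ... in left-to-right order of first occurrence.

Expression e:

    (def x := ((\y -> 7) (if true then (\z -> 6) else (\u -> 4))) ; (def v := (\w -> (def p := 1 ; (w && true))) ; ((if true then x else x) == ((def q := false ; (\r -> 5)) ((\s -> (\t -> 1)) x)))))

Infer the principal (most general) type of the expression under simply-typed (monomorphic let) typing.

Answer: Bool

Trace:
\y._ : a -> Int
  unify Bool ~ Bool
\z._ : b -> Int
\u._ : c -> Int
  unify b -> Int ~ c -> Int
  unify b ~ c
  unify Int ~ Int
  unify a -> Int ~ (c -> Int) -> d
  unify a ~ c -> Int
  unify Int ~ d
_ _ : Int
let x : Int
let p : Int
w : e
  unify e ~ Bool
  unify Bool ~ Bool
\w._ : Bool -> Bool
let v : Bool -> Bool
  unify Bool ~ Bool
x : Int
x : Int
  unify Int ~ Int
  unify Int ~ Int
let q : Bool
\r._ : f -> Int
\t._ : h -> Int
\s._ : g -> h -> Int
x : Int
  unify g -> h -> Int ~ Int -> i
  unify g ~ Int
  unify h -> Int ~ i
_ _ : h -> Int
  unify f -> Int ~ (h -> Int) -> j
  unify f ~ h -> Int
  unify Int ~ j
_ _ : Int
  unify Int ~ Int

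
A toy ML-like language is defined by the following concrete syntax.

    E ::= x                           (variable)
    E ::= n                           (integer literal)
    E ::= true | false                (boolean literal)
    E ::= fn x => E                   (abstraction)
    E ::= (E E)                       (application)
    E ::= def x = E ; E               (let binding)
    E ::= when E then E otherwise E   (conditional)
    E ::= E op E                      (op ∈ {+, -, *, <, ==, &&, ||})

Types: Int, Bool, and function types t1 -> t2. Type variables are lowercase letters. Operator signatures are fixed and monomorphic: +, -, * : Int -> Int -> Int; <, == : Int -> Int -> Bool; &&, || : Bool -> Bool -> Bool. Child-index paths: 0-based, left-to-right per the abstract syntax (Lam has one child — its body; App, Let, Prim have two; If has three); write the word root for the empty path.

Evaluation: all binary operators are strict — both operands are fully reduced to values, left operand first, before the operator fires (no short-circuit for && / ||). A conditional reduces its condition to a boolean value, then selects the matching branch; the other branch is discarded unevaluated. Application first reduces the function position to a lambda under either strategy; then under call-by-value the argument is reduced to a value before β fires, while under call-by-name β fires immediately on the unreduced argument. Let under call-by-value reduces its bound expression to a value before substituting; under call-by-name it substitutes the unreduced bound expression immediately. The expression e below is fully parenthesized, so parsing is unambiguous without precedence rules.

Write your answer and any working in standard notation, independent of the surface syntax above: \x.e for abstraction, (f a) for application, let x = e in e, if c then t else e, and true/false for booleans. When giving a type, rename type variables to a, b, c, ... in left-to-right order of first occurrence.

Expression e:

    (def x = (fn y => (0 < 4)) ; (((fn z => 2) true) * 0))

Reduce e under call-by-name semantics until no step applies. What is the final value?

Answer: 0

Derivation:
step 0: (let x = (\y.(0 < 4)) in (((\z.2) true) * 0))
step 1: [let@root] (((\z.2) true) * 0)
step 2: [beta@0] (2 * 0)
step 3: [delta@root] 0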